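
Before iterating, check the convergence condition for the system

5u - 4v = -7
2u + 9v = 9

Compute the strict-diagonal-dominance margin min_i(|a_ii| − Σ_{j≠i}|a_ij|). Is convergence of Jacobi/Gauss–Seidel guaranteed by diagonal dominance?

1

row 1: |5| − (4) = 1
row 2: |9| − (2) = 7
minimum over rows = 1 → strictly diagonally dominant (convergence guaranteed)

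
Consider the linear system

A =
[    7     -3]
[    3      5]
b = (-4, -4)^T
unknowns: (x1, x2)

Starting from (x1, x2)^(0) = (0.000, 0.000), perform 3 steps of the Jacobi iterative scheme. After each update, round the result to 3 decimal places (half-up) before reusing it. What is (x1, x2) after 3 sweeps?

(-0.767, -0.252)

Iteration 1:
  x1 = (-4 - (-3)·0.000) / (7) = -0.571
  x2 = (-4 - (3)·0.000) / (5) = -0.800
Iteration 2:
  x1 = (-4 - (-3)·-0.800) / (7) = -0.914
  x2 = (-4 - (3)·-0.571) / (5) = -0.457
Iteration 3:
  x1 = (-4 - (-3)·-0.457) / (7) = -0.767
  x2 = (-4 - (3)·-0.914) / (5) = -0.252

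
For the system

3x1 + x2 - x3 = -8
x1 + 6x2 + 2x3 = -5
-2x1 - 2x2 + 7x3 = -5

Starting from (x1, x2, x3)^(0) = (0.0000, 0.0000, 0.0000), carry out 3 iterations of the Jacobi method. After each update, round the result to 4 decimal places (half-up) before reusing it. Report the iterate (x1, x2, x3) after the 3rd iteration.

(-3.1878, 0.1759, -1.5079)

Iteration 1:
  x1 = (-8 - (1)·0.0000 - (-1)·0.0000) / (3) = -2.6667
  x2 = (-5 - (1)·0.0000 - (2)·0.0000) / (6) = -0.8333
  x3 = (-5 - (-2)·0.0000 - (-2)·0.0000) / (7) = -0.7143
Iteration 2:
  x1 = (-8 - (1)·-0.8333 - (-1)·-0.7143) / (3) = -2.6270
  x2 = (-5 - (1)·-2.6667 - (2)·-0.7143) / (6) = -0.1508
  x3 = (-5 - (-2)·-2.6667 - (-2)·-0.8333) / (7) = -1.7143
Iteration 3:
  x1 = (-8 - (1)·-0.1508 - (-1)·-1.7143) / (3) = -3.1878
  x2 = (-5 - (1)·-2.6270 - (2)·-1.7143) / (6) = 0.1759
  x3 = (-5 - (-2)·-2.6270 - (-2)·-0.1508) / (7) = -1.5079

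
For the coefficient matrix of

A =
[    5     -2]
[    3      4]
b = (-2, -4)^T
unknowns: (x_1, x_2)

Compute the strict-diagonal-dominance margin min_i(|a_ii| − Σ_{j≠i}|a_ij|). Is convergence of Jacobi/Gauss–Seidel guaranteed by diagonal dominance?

1

row 1: |5| − (2) = 3
row 2: |4| − (3) = 1
minimum over rows = 1 → strictly diagonally dominant (convergence guaranteed)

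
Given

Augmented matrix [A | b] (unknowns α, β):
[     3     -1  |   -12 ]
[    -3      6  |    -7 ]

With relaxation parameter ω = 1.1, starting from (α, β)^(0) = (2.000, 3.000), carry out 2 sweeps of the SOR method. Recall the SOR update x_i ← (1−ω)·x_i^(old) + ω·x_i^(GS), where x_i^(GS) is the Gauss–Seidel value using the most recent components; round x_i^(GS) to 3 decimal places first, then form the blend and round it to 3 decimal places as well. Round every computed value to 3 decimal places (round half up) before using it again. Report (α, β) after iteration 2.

(-5.337, -3.868)

Iteration 1:
  α: GS value = (-12 - (-1)·3.000) / (3) = -3.000;  α ← (1−ω)·2.000 + ω·-3.000 = -3.500
  β: GS value = (-7 - (-3)·-3.500) / (6) = -2.917;  β ← (1−ω)·3.000 + ω·-2.917 = -3.509
Iteration 2:
  α: GS value = (-12 - (-1)·-3.509) / (3) = -5.170;  α ← (1−ω)·-3.500 + ω·-5.170 = -5.337
  β: GS value = (-7 - (-3)·-5.337) / (6) = -3.835;  β ← (1−ω)·-3.509 + ω·-3.835 = -3.868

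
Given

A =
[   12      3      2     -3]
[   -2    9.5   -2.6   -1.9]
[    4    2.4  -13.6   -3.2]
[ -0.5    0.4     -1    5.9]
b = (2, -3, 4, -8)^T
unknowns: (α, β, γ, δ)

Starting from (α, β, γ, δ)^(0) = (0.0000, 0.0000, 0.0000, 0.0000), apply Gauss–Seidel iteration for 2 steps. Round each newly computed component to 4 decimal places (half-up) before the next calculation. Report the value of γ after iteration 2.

-0.1085

Iteration 1:
  α = (2 - (3)·0.0000 - (2)·0.0000 - (-3)·0.0000) / (12) = 0.1667
  β = (-3 - (-2)·0.1667 - (-2.6)·0.0000 - (-1.9)·0.0000) / (9.5) = -0.2807
  γ = (4 - (4)·0.1667 - (2.4)·-0.2807 - (-3.2)·0.0000) / (-13.6) = -0.2946
  δ = (-8 - (-0.5)·0.1667 - (0.4)·-0.2807 - (-1)·-0.2946) / (5.9) = -1.3727
Iteration 2:
  α = (2 - (3)·-0.2807 - (2)·-0.2946 - (-3)·-1.3727) / (12) = -0.0572
  β = (-3 - (-2)·-0.0572 - (-2.6)·-0.2946 - (-1.9)·-1.3727) / (9.5) = -0.6830
  γ = (4 - (4)·-0.0572 - (2.4)·-0.6830 - (-3.2)·-1.3727) / (-13.6) = -0.1085
  δ = (-8 - (-0.5)·-0.0572 - (0.4)·-0.6830 - (-1)·-0.1085) / (5.9) = -1.3329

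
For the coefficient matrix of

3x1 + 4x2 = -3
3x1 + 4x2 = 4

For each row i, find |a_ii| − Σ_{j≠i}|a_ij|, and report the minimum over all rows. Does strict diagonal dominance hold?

-1

row 1: |3| − (4) = -1
row 2: |4| − (3) = 1
minimum over rows = -1 → not strictly diagonally dominant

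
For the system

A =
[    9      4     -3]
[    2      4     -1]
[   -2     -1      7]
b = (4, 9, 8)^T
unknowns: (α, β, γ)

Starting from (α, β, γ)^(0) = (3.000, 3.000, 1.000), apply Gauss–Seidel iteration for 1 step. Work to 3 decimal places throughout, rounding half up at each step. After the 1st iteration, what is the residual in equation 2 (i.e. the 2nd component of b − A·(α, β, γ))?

Iteration 1:
  α = (4 - (4)·3.000 - (-3)·1.000) / (9) = -0.556
  β = (9 - (2)·-0.556 - (-1)·1.000) / (4) = 2.778
  γ = (8 - (-2)·-0.556 - (-1)·2.778) / (7) = 1.381
Residual b − A·x = (2.035, 0.381, -0.001)

0.381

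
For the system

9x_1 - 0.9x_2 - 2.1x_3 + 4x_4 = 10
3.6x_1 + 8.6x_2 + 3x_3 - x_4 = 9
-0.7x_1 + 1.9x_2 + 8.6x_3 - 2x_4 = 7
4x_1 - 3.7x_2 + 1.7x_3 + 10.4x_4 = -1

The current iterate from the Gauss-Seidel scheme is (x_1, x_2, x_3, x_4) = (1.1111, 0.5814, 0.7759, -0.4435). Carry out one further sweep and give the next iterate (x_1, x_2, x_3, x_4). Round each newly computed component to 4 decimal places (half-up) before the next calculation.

One sweep:
  x_1 = (10 - (-0.9)·0.5814 - (-2.1)·0.7759 - (4)·-0.4435) / (9) = 1.5474
  x_2 = (9 - (3.6)·1.5474 - (3)·0.7759 - (-1)·-0.4435) / (8.6) = 0.0765
  x_3 = (7 - (-0.7)·1.5474 - (1.9)·0.0765 - (-2)·-0.4435) / (8.6) = 0.8199
  x_4 = (-1 - (4)·1.5474 - (-3.7)·0.0765 - (1.7)·0.8199) / (10.4) = -0.7981

(1.5474, 0.0765, 0.8199, -0.7981)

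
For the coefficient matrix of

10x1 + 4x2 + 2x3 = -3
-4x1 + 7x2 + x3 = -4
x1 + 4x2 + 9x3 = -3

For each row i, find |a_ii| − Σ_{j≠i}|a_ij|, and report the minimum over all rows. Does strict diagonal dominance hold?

2

row 1: |10| − (4+2) = 4
row 2: |7| − (4+1) = 2
row 3: |9| − (1+4) = 4
minimum over rows = 2 → strictly diagonally dominant (convergence guaranteed)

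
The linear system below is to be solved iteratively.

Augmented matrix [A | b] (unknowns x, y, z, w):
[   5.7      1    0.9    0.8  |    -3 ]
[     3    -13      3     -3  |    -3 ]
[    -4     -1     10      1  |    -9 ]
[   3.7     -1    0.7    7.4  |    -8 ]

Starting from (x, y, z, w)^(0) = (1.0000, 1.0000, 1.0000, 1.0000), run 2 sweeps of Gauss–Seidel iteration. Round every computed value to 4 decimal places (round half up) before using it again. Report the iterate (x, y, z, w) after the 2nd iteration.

Iteration 1:
  x = (-3 - (1)·1.0000 - (0.9)·1.0000 - (0.8)·1.0000) / (5.7) = -1.0000
  y = (-3 - (3)·-1.0000 - (3)·1.0000 - (-3)·1.0000) / (-13) = 0.0000
  z = (-9 - (-4)·-1.0000 - (-1)·0.0000 - (1)·1.0000) / (10) = -1.4000
  w = (-8 - (3.7)·-1.0000 - (-1)·0.0000 - (0.7)·-1.4000) / (7.4) = -0.4486
Iteration 2:
  x = (-3 - (1)·0.0000 - (0.9)·-1.4000 - (0.8)·-0.4486) / (5.7) = -0.2423
  y = (-3 - (3)·-0.2423 - (3)·-1.4000 - (-3)·-0.4486) / (-13) = -0.0447
  z = (-9 - (-4)·-0.2423 - (-1)·-0.0447 - (1)·-0.4486) / (10) = -0.9565
  w = (-8 - (3.7)·-0.2423 - (-1)·-0.0447 - (0.7)·-0.9565) / (7.4) = -0.8755

(-0.2423, -0.0447, -0.9565, -0.8755)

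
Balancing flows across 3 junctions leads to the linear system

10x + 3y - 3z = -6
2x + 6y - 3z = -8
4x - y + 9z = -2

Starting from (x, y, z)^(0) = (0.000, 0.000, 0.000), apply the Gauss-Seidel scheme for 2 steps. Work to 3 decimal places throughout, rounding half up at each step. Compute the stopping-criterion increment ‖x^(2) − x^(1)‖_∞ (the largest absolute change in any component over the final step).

0.316

Iteration 1:
  x = (-6 - (3)·0.000 - (-3)·0.000) / (10) = -0.600
  y = (-8 - (2)·-0.600 - (-3)·0.000) / (6) = -1.133
  z = (-2 - (4)·-0.600 - (-1)·-1.133) / (9) = -0.081
Iteration 2:
  x = (-6 - (3)·-1.133 - (-3)·-0.081) / (10) = -0.284
  y = (-8 - (2)·-0.284 - (-3)·-0.081) / (6) = -1.279
  z = (-2 - (4)·-0.284 - (-1)·-1.279) / (9) = -0.238
Change: (0.316, -0.146, -0.157) → max |·| = 0.316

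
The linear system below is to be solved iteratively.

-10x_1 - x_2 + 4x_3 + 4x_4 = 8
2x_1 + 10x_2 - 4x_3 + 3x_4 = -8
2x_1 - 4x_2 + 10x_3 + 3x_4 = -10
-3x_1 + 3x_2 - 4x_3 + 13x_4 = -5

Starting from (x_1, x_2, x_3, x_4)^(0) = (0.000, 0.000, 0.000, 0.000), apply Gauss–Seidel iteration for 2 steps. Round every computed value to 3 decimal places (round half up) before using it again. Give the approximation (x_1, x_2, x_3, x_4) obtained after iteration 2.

Iteration 1:
  x_1 = (8 - (-1)·0.000 - (4)·0.000 - (4)·0.000) / (-10) = -0.800
  x_2 = (-8 - (2)·-0.800 - (-4)·0.000 - (3)·0.000) / (10) = -0.640
  x_3 = (-10 - (2)·-0.800 - (-4)·-0.640 - (3)·0.000) / (10) = -1.096
  x_4 = (-5 - (-3)·-0.800 - (3)·-0.640 - (-4)·-1.096) / (13) = -0.759
Iteration 2:
  x_1 = (8 - (-1)·-0.640 - (4)·-1.096 - (4)·-0.759) / (-10) = -1.478
  x_2 = (-8 - (2)·-1.478 - (-4)·-1.096 - (3)·-0.759) / (10) = -0.715
  x_3 = (-10 - (2)·-1.478 - (-4)·-0.715 - (3)·-0.759) / (10) = -0.763
  x_4 = (-5 - (-3)·-1.478 - (3)·-0.715 - (-4)·-0.763) / (13) = -0.795

(-1.478, -0.715, -0.763, -0.795)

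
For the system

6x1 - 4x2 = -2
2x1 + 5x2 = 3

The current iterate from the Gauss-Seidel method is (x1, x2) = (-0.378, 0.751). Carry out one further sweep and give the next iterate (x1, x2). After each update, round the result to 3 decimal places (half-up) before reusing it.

(0.167, 0.533)

One sweep:
  x1 = (-2 - (-4)·0.751) / (6) = 0.167
  x2 = (3 - (2)·0.167) / (5) = 0.533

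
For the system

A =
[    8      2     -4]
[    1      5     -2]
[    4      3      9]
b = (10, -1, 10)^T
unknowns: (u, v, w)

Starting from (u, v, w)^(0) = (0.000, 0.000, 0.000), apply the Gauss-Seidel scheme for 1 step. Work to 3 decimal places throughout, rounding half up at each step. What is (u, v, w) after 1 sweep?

(1.250, -0.450, 0.706)

Iteration 1:
  u = (10 - (2)·0.000 - (-4)·0.000) / (8) = 1.250
  v = (-1 - (1)·1.250 - (-2)·0.000) / (5) = -0.450
  w = (10 - (4)·1.250 - (3)·-0.450) / (9) = 0.706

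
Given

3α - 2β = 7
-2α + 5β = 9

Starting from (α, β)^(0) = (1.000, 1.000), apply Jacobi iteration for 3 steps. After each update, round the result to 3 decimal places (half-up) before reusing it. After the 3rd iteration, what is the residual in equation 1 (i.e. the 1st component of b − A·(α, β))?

Iteration 1:
  α = (7 - (-2)·1.000) / (3) = 3.000
  β = (9 - (-2)·1.000) / (5) = 2.200
Iteration 2:
  α = (7 - (-2)·2.200) / (3) = 3.800
  β = (9 - (-2)·3.000) / (5) = 3.000
Iteration 3:
  α = (7 - (-2)·3.000) / (3) = 4.333
  β = (9 - (-2)·3.800) / (5) = 3.320
Residual b − A·x = (0.641, 1.066)

0.641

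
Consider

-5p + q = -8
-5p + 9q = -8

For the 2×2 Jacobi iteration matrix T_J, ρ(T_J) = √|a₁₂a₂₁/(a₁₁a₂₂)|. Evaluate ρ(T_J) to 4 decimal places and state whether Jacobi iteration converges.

a₁₂a₂₁/(a₁₁a₂₂) = (1)·(-5) / ((-5)·(9)) = 0.111111
ρ = √|0.111111| = √0.111111 = 0.3333
ρ < 1, so Jacobi converges

0.3333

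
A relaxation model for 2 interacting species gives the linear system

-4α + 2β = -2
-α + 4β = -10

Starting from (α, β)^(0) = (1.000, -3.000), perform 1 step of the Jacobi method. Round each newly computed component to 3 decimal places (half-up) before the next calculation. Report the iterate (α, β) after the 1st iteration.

(-1.000, -2.250)

Iteration 1:
  α = (-2 - (2)·-3.000) / (-4) = -1.000
  β = (-10 - (-1)·1.000) / (4) = -2.250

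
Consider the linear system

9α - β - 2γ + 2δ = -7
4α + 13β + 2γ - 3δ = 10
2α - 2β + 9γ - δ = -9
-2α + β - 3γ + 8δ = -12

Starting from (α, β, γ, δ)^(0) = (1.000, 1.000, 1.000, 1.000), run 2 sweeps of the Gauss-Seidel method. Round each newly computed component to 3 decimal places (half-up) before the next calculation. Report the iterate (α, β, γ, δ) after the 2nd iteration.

(-0.332, 0.491, -1.038, -2.034)

Iteration 1:
  α = (-7 - (-1)·1.000 - (-2)·1.000 - (2)·1.000) / (9) = -0.667
  β = (10 - (4)·-0.667 - (2)·1.000 - (-3)·1.000) / (13) = 1.051
  γ = (-9 - (2)·-0.667 - (-2)·1.051 - (-1)·1.000) / (9) = -0.507
  δ = (-12 - (-2)·-0.667 - (1)·1.051 - (-3)·-0.507) / (8) = -1.988
Iteration 2:
  α = (-7 - (-1)·1.051 - (-2)·-0.507 - (2)·-1.988) / (9) = -0.332
  β = (10 - (4)·-0.332 - (2)·-0.507 - (-3)·-1.988) / (13) = 0.491
  γ = (-9 - (2)·-0.332 - (-2)·0.491 - (-1)·-1.988) / (9) = -1.038
  δ = (-12 - (-2)·-0.332 - (1)·0.491 - (-3)·-1.038) / (8) = -2.034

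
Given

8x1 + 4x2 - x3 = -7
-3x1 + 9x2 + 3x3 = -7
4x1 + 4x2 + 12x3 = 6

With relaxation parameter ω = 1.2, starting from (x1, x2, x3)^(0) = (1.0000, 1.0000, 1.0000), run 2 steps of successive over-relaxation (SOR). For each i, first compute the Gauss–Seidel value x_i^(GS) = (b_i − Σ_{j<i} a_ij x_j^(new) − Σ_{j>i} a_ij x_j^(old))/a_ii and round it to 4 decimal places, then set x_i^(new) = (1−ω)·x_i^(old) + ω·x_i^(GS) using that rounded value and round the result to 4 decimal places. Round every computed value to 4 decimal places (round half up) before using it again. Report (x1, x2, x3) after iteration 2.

(0.9129, -0.9116, 0.2064)

Iteration 1:
  x1: GS value = (-7 - (4)·1.0000 - (-1)·1.0000) / (8) = -1.2500;  x1 ← (1−ω)·1.0000 + ω·-1.2500 = -1.7000
  x2: GS value = (-7 - (-3)·-1.7000 - (3)·1.0000) / (9) = -1.6778;  x2 ← (1−ω)·1.0000 + ω·-1.6778 = -2.2134
  x3: GS value = (6 - (4)·-1.7000 - (4)·-2.2134) / (12) = 1.8045;  x3 ← (1−ω)·1.0000 + ω·1.8045 = 1.9654
Iteration 2:
  x1: GS value = (-7 - (4)·-2.2134 - (-1)·1.9654) / (8) = 0.4774;  x1 ← (1−ω)·-1.7000 + ω·0.4774 = 0.9129
  x2: GS value = (-7 - (-3)·0.9129 - (3)·1.9654) / (9) = -1.1286;  x2 ← (1−ω)·-2.2134 + ω·-1.1286 = -0.9116
  x3: GS value = (6 - (4)·0.9129 - (4)·-0.9116) / (12) = 0.4996;  x3 ← (1−ω)·1.9654 + ω·0.4996 = 0.2064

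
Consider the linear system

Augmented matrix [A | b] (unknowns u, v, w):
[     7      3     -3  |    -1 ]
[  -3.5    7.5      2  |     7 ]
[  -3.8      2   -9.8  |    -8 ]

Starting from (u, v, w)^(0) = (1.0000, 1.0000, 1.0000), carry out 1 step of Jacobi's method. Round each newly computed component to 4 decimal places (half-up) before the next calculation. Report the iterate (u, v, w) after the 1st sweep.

(-0.1429, 1.1333, 0.6327)

Iteration 1:
  u = (-1 - (3)·1.0000 - (-3)·1.0000) / (7) = -0.1429
  v = (7 - (-3.5)·1.0000 - (2)·1.0000) / (7.5) = 1.1333
  w = (-8 - (-3.8)·1.0000 - (2)·1.0000) / (-9.8) = 0.6327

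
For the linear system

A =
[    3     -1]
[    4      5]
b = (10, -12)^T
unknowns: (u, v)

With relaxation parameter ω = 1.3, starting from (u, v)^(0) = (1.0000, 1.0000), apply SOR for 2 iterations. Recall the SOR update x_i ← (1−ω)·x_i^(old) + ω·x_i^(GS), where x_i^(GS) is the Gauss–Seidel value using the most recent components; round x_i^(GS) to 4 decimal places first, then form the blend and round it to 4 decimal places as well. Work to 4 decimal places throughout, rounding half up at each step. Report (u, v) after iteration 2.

(-0.5016, -0.1787)

Iteration 1:
  u: GS value = (10 - (-1)·1.0000) / (3) = 3.6667;  u ← (1−ω)·1.0000 + ω·3.6667 = 4.4667
  v: GS value = (-12 - (4)·4.4667) / (5) = -5.9734;  v ← (1−ω)·1.0000 + ω·-5.9734 = -8.0654
Iteration 2:
  u: GS value = (10 - (-1)·-8.0654) / (3) = 0.6449;  u ← (1−ω)·4.4667 + ω·0.6449 = -0.5016
  v: GS value = (-12 - (4)·-0.5016) / (5) = -1.9987;  v ← (1−ω)·-8.0654 + ω·-1.9987 = -0.1787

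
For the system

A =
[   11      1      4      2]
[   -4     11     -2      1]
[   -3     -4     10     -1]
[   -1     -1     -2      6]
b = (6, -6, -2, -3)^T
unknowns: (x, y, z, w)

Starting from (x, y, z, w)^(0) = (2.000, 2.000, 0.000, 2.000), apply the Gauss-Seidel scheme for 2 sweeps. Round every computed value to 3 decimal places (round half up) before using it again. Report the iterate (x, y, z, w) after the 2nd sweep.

(0.848, -0.225, -0.107, -0.432)

Iteration 1:
  x = (6 - (1)·2.000 - (4)·0.000 - (2)·2.000) / (11) = 0.000
  y = (-6 - (-4)·0.000 - (-2)·0.000 - (1)·2.000) / (11) = -0.727
  z = (-2 - (-3)·0.000 - (-4)·-0.727 - (-1)·2.000) / (10) = -0.291
  w = (-3 - (-1)·0.000 - (-1)·-0.727 - (-2)·-0.291) / (6) = -0.718
Iteration 2:
  x = (6 - (1)·-0.727 - (4)·-0.291 - (2)·-0.718) / (11) = 0.848
  y = (-6 - (-4)·0.848 - (-2)·-0.291 - (1)·-0.718) / (11) = -0.225
  z = (-2 - (-3)·0.848 - (-4)·-0.225 - (-1)·-0.718) / (10) = -0.107
  w = (-3 - (-1)·0.848 - (-1)·-0.225 - (-2)·-0.107) / (6) = -0.432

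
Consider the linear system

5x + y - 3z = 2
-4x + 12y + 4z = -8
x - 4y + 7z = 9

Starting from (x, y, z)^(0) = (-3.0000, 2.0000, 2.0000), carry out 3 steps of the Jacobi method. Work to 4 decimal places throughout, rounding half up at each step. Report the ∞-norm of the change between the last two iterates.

Iteration 1:
  x = (2 - (1)·2.0000 - (-3)·2.0000) / (5) = 1.2000
  y = (-8 - (-4)·-3.0000 - (4)·2.0000) / (12) = -2.3333
  z = (9 - (1)·-3.0000 - (-4)·2.0000) / (7) = 2.8571
Iteration 2:
  x = (2 - (1)·-2.3333 - (-3)·2.8571) / (5) = 2.5809
  y = (-8 - (-4)·1.2000 - (4)·2.8571) / (12) = -1.2190
  z = (9 - (1)·1.2000 - (-4)·-2.3333) / (7) = -0.2190
Iteration 3:
  x = (2 - (1)·-1.2190 - (-3)·-0.2190) / (5) = 0.5124
  y = (-8 - (-4)·2.5809 - (4)·-0.2190) / (12) = 0.2666
  z = (9 - (1)·2.5809 - (-4)·-1.2190) / (7) = 0.2204
Change: (-2.0685, 1.4856, 0.4394) → max |·| = 2.0685

2.0685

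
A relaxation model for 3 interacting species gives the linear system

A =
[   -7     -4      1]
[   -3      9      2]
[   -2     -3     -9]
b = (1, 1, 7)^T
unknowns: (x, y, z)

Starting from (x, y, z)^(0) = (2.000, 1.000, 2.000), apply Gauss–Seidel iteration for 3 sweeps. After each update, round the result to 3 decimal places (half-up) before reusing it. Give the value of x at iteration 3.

-0.408

Iteration 1:
  x = (1 - (-4)·1.000 - (1)·2.000) / (-7) = -0.429
  y = (1 - (-3)·-0.429 - (2)·2.000) / (9) = -0.476
  z = (7 - (-2)·-0.429 - (-3)·-0.476) / (-9) = -0.524
Iteration 2:
  x = (1 - (-4)·-0.476 - (1)·-0.524) / (-7) = 0.054
  y = (1 - (-3)·0.054 - (2)·-0.524) / (9) = 0.246
  z = (7 - (-2)·0.054 - (-3)·0.246) / (-9) = -0.872
Iteration 3:
  x = (1 - (-4)·0.246 - (1)·-0.872) / (-7) = -0.408
  y = (1 - (-3)·-0.408 - (2)·-0.872) / (9) = 0.169
  z = (7 - (-2)·-0.408 - (-3)·0.169) / (-9) = -0.743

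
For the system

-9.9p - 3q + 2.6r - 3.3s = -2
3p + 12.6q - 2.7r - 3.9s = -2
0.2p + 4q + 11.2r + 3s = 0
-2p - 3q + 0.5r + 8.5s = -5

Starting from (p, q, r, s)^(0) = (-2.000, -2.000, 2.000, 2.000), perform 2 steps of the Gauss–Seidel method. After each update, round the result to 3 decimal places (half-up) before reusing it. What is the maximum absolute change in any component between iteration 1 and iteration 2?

Iteration 1:
  p = (-2 - (-3)·-2.000 - (2.6)·2.000 - (-3.3)·2.000) / (-9.9) = 0.667
  q = (-2 - (3)·0.667 - (-2.7)·2.000 - (-3.9)·2.000) / (12.6) = 0.730
  r = (0 - (0.2)·0.667 - (4)·0.730 - (3)·2.000) / (11.2) = -0.808
  s = (-5 - (-2)·0.667 - (-3)·0.730 - (0.5)·-0.808) / (8.5) = -0.126
Iteration 2:
  p = (-2 - (-3)·0.730 - (2.6)·-0.808 - (-3.3)·-0.126) / (-9.9) = -0.189
  q = (-2 - (3)·-0.189 - (-2.7)·-0.808 - (-3.9)·-0.126) / (12.6) = -0.326
  r = (0 - (0.2)·-0.189 - (4)·-0.326 - (3)·-0.126) / (11.2) = 0.154
  s = (-5 - (-2)·-0.189 - (-3)·-0.326 - (0.5)·0.154) / (8.5) = -0.757
Change: (-0.856, -1.056, 0.962, -0.631) → max |·| = 1.056

1.056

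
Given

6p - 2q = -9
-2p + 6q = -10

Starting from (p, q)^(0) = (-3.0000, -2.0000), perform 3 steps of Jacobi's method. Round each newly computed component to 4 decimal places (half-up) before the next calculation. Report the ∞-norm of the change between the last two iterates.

Iteration 1:
  p = (-9 - (-2)·-2.0000) / (6) = -2.1667
  q = (-10 - (-2)·-3.0000) / (6) = -2.6667
Iteration 2:
  p = (-9 - (-2)·-2.6667) / (6) = -2.3889
  q = (-10 - (-2)·-2.1667) / (6) = -2.3889
Iteration 3:
  p = (-9 - (-2)·-2.3889) / (6) = -2.2963
  q = (-10 - (-2)·-2.3889) / (6) = -2.4630
Change: (0.0926, -0.0741) → max |·| = 0.0926

0.0926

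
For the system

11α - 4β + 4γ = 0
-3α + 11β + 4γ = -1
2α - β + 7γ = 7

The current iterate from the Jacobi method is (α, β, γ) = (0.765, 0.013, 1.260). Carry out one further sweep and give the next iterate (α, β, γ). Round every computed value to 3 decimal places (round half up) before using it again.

One sweep:
  α = (0 - (-4)·0.013 - (4)·1.260) / (11) = -0.453
  β = (-1 - (-3)·0.765 - (4)·1.260) / (11) = -0.340
  γ = (7 - (2)·0.765 - (-1)·0.013) / (7) = 0.783

(-0.453, -0.340, 0.783)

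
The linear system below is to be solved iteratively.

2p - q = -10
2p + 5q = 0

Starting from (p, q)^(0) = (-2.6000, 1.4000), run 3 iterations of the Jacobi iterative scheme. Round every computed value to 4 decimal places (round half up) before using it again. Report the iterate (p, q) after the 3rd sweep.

Iteration 1:
  p = (-10 - (-1)·1.4000) / (2) = -4.3000
  q = (0 - (2)·-2.6000) / (5) = 1.0400
Iteration 2:
  p = (-10 - (-1)·1.0400) / (2) = -4.4800
  q = (0 - (2)·-4.3000) / (5) = 1.7200
Iteration 3:
  p = (-10 - (-1)·1.7200) / (2) = -4.1400
  q = (0 - (2)·-4.4800) / (5) = 1.7920

(-4.1400, 1.7920)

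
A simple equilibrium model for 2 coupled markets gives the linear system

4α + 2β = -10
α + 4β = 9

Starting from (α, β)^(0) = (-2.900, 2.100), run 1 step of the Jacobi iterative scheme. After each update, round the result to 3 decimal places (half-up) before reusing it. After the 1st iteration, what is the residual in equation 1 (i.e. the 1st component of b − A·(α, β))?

-1.750

Iteration 1:
  α = (-10 - (2)·2.100) / (4) = -3.550
  β = (9 - (1)·-2.900) / (4) = 2.975
Residual b − A·x = (-1.750, 0.650)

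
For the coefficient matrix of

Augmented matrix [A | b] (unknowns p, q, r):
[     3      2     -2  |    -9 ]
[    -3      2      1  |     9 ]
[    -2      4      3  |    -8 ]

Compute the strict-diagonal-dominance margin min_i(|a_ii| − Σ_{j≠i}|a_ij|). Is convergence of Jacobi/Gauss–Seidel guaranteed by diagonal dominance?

row 1: |3| − (2+2) = -1
row 2: |2| − (3+1) = -2
row 3: |3| − (2+4) = -3
minimum over rows = -3 → not strictly diagonally dominant

-3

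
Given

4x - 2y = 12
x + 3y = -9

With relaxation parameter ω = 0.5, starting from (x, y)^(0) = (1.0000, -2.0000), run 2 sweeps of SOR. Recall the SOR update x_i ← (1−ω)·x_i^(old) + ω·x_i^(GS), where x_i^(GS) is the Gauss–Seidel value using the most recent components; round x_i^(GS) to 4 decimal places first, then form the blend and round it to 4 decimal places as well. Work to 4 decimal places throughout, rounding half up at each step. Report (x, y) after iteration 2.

Iteration 1:
  x: GS value = (12 - (-2)·-2.0000) / (4) = 2.0000;  x ← (1−ω)·1.0000 + ω·2.0000 = 1.5000
  y: GS value = (-9 - (1)·1.5000) / (3) = -3.5000;  y ← (1−ω)·-2.0000 + ω·-3.5000 = -2.7500
Iteration 2:
  x: GS value = (12 - (-2)·-2.7500) / (4) = 1.6250;  x ← (1−ω)·1.5000 + ω·1.6250 = 1.5625
  y: GS value = (-9 - (1)·1.5625) / (3) = -3.5208;  y ← (1−ω)·-2.7500 + ω·-3.5208 = -3.1354

(1.5625, -3.1354)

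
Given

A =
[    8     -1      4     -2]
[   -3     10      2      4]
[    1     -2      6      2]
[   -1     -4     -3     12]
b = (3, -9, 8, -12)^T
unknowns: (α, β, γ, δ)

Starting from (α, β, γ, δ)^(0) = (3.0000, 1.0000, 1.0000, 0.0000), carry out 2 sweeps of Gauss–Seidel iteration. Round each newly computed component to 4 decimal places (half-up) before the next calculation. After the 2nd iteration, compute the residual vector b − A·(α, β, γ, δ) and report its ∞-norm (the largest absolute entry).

1.9091

Iteration 1:
  α = (3 - (-1)·1.0000 - (4)·1.0000 - (-2)·0.0000) / (8) = 0.0000
  β = (-9 - (-3)·0.0000 - (2)·1.0000 - (4)·0.0000) / (10) = -1.1000
  γ = (8 - (1)·0.0000 - (-2)·-1.1000 - (2)·0.0000) / (6) = 0.9667
  δ = (-12 - (-1)·0.0000 - (-4)·-1.1000 - (-3)·0.9667) / (12) = -1.1250
Iteration 2:
  α = (3 - (-1)·-1.1000 - (4)·0.9667 - (-2)·-1.1250) / (8) = -0.5271
  β = (-9 - (-3)·-0.5271 - (2)·0.9667 - (4)·-1.1250) / (10) = -0.8015
  γ = (8 - (1)·-0.5271 - (-2)·-0.8015 - (2)·-1.1250) / (6) = 1.5290
  δ = (-12 - (-1)·-0.5271 - (-4)·-0.8015 - (-3)·1.5290) / (12) = -0.9288
Residual b − A·x = (-1.5583, -1.9091, -0.3923, -0.0005); ∞-norm = 1.9091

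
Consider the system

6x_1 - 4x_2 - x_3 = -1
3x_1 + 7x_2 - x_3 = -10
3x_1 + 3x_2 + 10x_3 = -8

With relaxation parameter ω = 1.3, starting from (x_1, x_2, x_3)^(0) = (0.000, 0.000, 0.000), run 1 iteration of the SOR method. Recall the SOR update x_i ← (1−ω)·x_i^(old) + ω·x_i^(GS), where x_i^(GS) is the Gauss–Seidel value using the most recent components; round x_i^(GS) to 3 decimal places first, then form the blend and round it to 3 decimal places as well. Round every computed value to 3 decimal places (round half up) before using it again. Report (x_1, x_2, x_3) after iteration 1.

(-0.217, -1.737, -0.278)

Iteration 1:
  x_1: GS value = (-1 - (-4)·0.000 - (-1)·0.000) / (6) = -0.167;  x_1 ← (1−ω)·0.000 + ω·-0.167 = -0.217
  x_2: GS value = (-10 - (3)·-0.217 - (-1)·0.000) / (7) = -1.336;  x_2 ← (1−ω)·0.000 + ω·-1.336 = -1.737
  x_3: GS value = (-8 - (3)·-0.217 - (3)·-1.737) / (10) = -0.214;  x_3 ← (1−ω)·0.000 + ω·-0.214 = -0.278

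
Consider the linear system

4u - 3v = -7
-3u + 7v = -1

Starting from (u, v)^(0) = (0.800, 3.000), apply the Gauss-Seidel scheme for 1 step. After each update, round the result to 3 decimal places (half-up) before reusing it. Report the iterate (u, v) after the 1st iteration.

(0.500, 0.071)

Iteration 1:
  u = (-7 - (-3)·3.000) / (4) = 0.500
  v = (-1 - (-3)·0.500) / (7) = 0.071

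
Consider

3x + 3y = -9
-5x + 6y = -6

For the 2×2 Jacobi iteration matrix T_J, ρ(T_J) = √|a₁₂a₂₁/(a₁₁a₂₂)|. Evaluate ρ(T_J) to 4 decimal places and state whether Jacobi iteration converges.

a₁₂a₂₁/(a₁₁a₂₂) = (3)·(-5) / ((3)·(6)) = -0.833333
ρ = √|-0.833333| = √0.833333 = 0.9129
ρ < 1, so Jacobi converges

0.9129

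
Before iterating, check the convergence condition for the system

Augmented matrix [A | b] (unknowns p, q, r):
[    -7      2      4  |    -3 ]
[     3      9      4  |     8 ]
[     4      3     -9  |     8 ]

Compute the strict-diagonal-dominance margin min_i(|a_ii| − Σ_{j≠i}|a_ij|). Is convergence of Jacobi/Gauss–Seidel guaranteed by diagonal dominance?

1

row 1: |-7| − (2+4) = 1
row 2: |9| − (3+4) = 2
row 3: |-9| − (4+3) = 2
minimum over rows = 1 → strictly diagonally dominant (convergence guaranteed)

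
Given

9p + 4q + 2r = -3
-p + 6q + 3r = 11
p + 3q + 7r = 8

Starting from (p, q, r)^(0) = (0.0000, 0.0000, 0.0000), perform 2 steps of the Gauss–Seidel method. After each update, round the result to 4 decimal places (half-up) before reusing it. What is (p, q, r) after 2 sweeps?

(-1.2187, 1.4159, 0.7101)

Iteration 1:
  p = (-3 - (4)·0.0000 - (2)·0.0000) / (9) = -0.3333
  q = (11 - (-1)·-0.3333 - (3)·0.0000) / (6) = 1.7778
  r = (8 - (1)·-0.3333 - (3)·1.7778) / (7) = 0.4286
Iteration 2:
  p = (-3 - (4)·1.7778 - (2)·0.4286) / (9) = -1.2187
  q = (11 - (-1)·-1.2187 - (3)·0.4286) / (6) = 1.4159
  r = (8 - (1)·-1.2187 - (3)·1.4159) / (7) = 0.7101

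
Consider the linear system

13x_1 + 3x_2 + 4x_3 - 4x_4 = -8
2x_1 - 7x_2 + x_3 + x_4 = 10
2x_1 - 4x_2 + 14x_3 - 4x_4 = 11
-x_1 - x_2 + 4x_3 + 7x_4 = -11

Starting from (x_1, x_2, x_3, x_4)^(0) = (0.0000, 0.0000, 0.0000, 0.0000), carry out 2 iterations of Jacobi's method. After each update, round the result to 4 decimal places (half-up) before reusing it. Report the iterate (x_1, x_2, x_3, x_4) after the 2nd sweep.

Iteration 1:
  x_1 = (-8 - (3)·0.0000 - (4)·0.0000 - (-4)·0.0000) / (13) = -0.6154
  x_2 = (10 - (2)·0.0000 - (1)·0.0000 - (1)·0.0000) / (-7) = -1.4286
  x_3 = (11 - (2)·0.0000 - (-4)·0.0000 - (-4)·0.0000) / (14) = 0.7857
  x_4 = (-11 - (-1)·0.0000 - (-1)·0.0000 - (4)·0.0000) / (7) = -1.5714
Iteration 2:
  x_1 = (-8 - (3)·-1.4286 - (4)·0.7857 - (-4)·-1.5714) / (13) = -1.0110
  x_2 = (10 - (2)·-0.6154 - (1)·0.7857 - (1)·-1.5714) / (-7) = -1.7166
  x_3 = (11 - (2)·-0.6154 - (-4)·-1.4286 - (-4)·-1.5714) / (14) = 0.0165
  x_4 = (-11 - (-1)·-0.6154 - (-1)·-1.4286 - (4)·0.7857) / (7) = -2.3124

(-1.0110, -1.7166, 0.0165, -2.3124)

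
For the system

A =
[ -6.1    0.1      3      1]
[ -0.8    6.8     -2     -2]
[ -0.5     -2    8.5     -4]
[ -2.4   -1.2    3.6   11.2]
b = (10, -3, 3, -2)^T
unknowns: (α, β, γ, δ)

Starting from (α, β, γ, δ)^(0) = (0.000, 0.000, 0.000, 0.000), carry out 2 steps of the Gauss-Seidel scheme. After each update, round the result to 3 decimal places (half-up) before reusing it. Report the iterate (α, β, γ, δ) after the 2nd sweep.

(-1.701, -0.796, -0.232, -0.554)

Iteration 1:
  α = (10 - (0.1)·0.000 - (3)·0.000 - (1)·0.000) / (-6.1) = -1.639
  β = (-3 - (-0.8)·-1.639 - (-2)·0.000 - (-2)·0.000) / (6.8) = -0.634
  γ = (3 - (-0.5)·-1.639 - (-2)·-0.634 - (-4)·0.000) / (8.5) = 0.107
  δ = (-2 - (-2.4)·-1.639 - (-1.2)·-0.634 - (3.6)·0.107) / (11.2) = -0.632
Iteration 2:
  α = (10 - (0.1)·-0.634 - (3)·0.107 - (1)·-0.632) / (-6.1) = -1.701
  β = (-3 - (-0.8)·-1.701 - (-2)·0.107 - (-2)·-0.632) / (6.8) = -0.796
  γ = (3 - (-0.5)·-1.701 - (-2)·-0.796 - (-4)·-0.632) / (8.5) = -0.232
  δ = (-2 - (-2.4)·-1.701 - (-1.2)·-0.796 - (3.6)·-0.232) / (11.2) = -0.554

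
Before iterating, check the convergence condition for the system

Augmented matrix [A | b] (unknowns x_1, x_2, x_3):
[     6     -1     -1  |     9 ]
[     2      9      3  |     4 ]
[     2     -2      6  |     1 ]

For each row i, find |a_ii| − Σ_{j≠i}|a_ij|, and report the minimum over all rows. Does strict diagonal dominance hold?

2

row 1: |6| − (1+1) = 4
row 2: |9| − (2+3) = 4
row 3: |6| − (2+2) = 2
minimum over rows = 2 → strictly diagonally dominant (convergence guaranteed)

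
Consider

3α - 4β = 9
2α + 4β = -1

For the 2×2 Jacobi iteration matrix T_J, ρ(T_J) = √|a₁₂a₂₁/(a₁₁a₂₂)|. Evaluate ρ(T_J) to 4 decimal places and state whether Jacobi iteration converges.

0.8165

a₁₂a₂₁/(a₁₁a₂₂) = (-4)·(2) / ((3)·(4)) = -0.666667
ρ = √|-0.666667| = √0.666667 = 0.8165
ρ < 1, so Jacobi converges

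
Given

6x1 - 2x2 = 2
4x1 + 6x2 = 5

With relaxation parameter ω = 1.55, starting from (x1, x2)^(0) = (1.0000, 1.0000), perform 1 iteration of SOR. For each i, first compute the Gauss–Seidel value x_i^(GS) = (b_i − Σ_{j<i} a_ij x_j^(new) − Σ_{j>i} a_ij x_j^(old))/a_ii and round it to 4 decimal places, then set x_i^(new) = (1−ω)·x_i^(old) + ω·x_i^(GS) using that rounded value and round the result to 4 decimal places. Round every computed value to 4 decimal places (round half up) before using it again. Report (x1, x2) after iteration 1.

Iteration 1:
  x1: GS value = (2 - (-2)·1.0000) / (6) = 0.6667;  x1 ← (1−ω)·1.0000 + ω·0.6667 = 0.4834
  x2: GS value = (5 - (4)·0.4834) / (6) = 0.5111;  x2 ← (1−ω)·1.0000 + ω·0.5111 = 0.2422

(0.4834, 0.2422)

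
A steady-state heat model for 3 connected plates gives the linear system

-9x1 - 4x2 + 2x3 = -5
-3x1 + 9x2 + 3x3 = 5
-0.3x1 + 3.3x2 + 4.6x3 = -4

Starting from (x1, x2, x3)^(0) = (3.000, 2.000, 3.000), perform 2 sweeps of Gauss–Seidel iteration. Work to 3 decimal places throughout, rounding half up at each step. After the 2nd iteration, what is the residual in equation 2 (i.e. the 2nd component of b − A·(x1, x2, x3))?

2.711

Iteration 1:
  x1 = (-5 - (-4)·2.000 - (2)·3.000) / (-9) = 0.333
  x2 = (5 - (-3)·0.333 - (3)·3.000) / (9) = -0.333
  x3 = (-4 - (-0.3)·0.333 - (3.3)·-0.333) / (4.6) = -0.609
Iteration 2:
  x1 = (-5 - (-4)·-0.333 - (2)·-0.609) / (-9) = 0.568
  x2 = (5 - (-3)·0.568 - (3)·-0.609) / (9) = 0.948
  x3 = (-4 - (-0.3)·0.568 - (3.3)·0.948) / (4.6) = -1.513
Residual b − A·x = (6.930, 2.711, 0.002)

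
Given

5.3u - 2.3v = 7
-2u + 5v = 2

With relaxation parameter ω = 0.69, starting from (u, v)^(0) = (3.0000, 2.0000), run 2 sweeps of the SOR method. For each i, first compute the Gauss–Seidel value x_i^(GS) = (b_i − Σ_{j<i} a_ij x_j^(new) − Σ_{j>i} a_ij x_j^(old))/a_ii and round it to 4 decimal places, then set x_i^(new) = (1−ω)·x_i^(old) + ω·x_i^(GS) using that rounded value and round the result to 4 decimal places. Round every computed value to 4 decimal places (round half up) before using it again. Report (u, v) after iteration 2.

Iteration 1:
  u: GS value = (7 - (-2.3)·2.0000) / (5.3) = 2.1887;  u ← (1−ω)·3.0000 + ω·2.1887 = 2.4402
  v: GS value = (2 - (-2)·2.4402) / (5) = 1.3761;  v ← (1−ω)·2.0000 + ω·1.3761 = 1.5695
Iteration 2:
  u: GS value = (7 - (-2.3)·1.5695) / (5.3) = 2.0019;  u ← (1−ω)·2.4402 + ω·2.0019 = 2.1378
  v: GS value = (2 - (-2)·2.1378) / (5) = 1.2551;  v ← (1−ω)·1.5695 + ω·1.2551 = 1.3526

(2.1378, 1.3526)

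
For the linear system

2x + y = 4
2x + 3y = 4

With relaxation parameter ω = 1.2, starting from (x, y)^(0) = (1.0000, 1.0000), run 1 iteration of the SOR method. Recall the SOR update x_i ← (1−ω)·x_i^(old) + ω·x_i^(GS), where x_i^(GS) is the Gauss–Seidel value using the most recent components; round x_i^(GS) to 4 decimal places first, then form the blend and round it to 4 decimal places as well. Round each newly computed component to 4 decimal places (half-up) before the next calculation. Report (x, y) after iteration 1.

Iteration 1:
  x: GS value = (4 - (1)·1.0000) / (2) = 1.5000;  x ← (1−ω)·1.0000 + ω·1.5000 = 1.6000
  y: GS value = (4 - (2)·1.6000) / (3) = 0.2667;  y ← (1−ω)·1.0000 + ω·0.2667 = 0.1200

(1.6000, 0.1200)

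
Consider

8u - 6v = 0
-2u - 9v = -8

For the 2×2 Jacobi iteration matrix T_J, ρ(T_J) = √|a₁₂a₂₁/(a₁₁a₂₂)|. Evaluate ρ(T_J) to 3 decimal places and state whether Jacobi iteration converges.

0.408

a₁₂a₂₁/(a₁₁a₂₂) = (-6)·(-2) / ((8)·(-9)) = -0.166667
ρ = √|-0.166667| = √0.166667 = 0.408
ρ < 1, so Jacobi converges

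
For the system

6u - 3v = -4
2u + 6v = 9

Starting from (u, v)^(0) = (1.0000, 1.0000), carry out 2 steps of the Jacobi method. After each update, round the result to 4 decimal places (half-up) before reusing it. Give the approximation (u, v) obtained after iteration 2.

(-0.0833, 1.5556)

Iteration 1:
  u = (-4 - (-3)·1.0000) / (6) = -0.1667
  v = (9 - (2)·1.0000) / (6) = 1.1667
Iteration 2:
  u = (-4 - (-3)·1.1667) / (6) = -0.0833
  v = (9 - (2)·-0.1667) / (6) = 1.5556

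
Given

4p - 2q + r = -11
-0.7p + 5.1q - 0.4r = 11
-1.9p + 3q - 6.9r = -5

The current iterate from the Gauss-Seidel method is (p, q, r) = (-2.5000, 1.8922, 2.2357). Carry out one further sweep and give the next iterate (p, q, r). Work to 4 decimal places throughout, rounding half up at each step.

(-2.3628, 2.0079, 2.2483)

One sweep:
  p = (-11 - (-2)·1.8922 - (1)·2.2357) / (4) = -2.3628
  q = (11 - (-0.7)·-2.3628 - (-0.4)·2.2357) / (5.1) = 2.0079
  r = (-5 - (-1.9)·-2.3628 - (3)·2.0079) / (-6.9) = 2.2483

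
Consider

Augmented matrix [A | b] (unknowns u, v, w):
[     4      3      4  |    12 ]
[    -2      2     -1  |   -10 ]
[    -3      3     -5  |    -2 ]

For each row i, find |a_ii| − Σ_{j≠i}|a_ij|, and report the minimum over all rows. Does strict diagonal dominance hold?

row 1: |4| − (3+4) = -3
row 2: |2| − (2+1) = -1
row 3: |-5| − (3+3) = -1
minimum over rows = -3 → not strictly diagonally dominant

-3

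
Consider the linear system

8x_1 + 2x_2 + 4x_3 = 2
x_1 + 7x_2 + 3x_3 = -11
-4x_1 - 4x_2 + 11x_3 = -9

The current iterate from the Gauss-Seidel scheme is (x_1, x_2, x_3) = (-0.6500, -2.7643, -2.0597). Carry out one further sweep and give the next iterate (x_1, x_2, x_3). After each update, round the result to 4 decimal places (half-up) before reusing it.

One sweep:
  x_1 = (2 - (2)·-2.7643 - (4)·-2.0597) / (8) = 1.9709
  x_2 = (-11 - (1)·1.9709 - (3)·-2.0597) / (7) = -0.9703
  x_3 = (-9 - (-4)·1.9709 - (-4)·-0.9703) / (11) = -0.4543

(1.9709, -0.9703, -0.4543)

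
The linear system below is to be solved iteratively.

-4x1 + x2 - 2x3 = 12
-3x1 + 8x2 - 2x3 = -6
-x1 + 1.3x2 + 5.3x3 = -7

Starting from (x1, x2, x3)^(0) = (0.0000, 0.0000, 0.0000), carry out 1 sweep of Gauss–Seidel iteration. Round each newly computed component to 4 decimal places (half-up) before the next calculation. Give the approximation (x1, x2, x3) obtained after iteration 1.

Iteration 1:
  x1 = (12 - (1)·0.0000 - (-2)·0.0000) / (-4) = -3.0000
  x2 = (-6 - (-3)·-3.0000 - (-2)·0.0000) / (8) = -1.8750
  x3 = (-7 - (-1)·-3.0000 - (1.3)·-1.8750) / (5.3) = -1.4269

(-3.0000, -1.8750, -1.4269)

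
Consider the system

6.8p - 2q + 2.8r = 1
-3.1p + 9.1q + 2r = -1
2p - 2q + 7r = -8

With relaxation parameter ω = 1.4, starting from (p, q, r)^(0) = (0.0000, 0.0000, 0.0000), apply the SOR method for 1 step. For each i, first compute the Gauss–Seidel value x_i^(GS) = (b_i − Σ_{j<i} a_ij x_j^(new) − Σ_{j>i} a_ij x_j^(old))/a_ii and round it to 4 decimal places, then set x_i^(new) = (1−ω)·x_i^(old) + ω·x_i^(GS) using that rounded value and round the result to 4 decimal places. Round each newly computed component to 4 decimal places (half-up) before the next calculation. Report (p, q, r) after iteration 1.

Iteration 1:
  p: GS value = (1 - (-2)·0.0000 - (2.8)·0.0000) / (6.8) = 0.1471;  p ← (1−ω)·0.0000 + ω·0.1471 = 0.2059
  q: GS value = (-1 - (-3.1)·0.2059 - (2)·0.0000) / (9.1) = -0.0397;  q ← (1−ω)·0.0000 + ω·-0.0397 = -0.0556
  r: GS value = (-8 - (2)·0.2059 - (-2)·-0.0556) / (7) = -1.2176;  r ← (1−ω)·0.0000 + ω·-1.2176 = -1.7046

(0.2059, -0.0556, -1.7046)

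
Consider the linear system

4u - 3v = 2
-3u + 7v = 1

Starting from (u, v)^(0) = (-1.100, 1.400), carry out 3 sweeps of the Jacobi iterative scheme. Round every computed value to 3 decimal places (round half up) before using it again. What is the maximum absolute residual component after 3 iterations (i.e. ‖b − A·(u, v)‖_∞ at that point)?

2.558

Iteration 1:
  u = (2 - (-3)·1.400) / (4) = 1.550
  v = (1 - (-3)·-1.100) / (7) = -0.329
Iteration 2:
  u = (2 - (-3)·-0.329) / (4) = 0.253
  v = (1 - (-3)·1.550) / (7) = 0.807
Iteration 3:
  u = (2 - (-3)·0.807) / (4) = 1.105
  v = (1 - (-3)·0.253) / (7) = 0.251
Residual b − A·x = (-1.667, 2.558); ∞-norm = 2.558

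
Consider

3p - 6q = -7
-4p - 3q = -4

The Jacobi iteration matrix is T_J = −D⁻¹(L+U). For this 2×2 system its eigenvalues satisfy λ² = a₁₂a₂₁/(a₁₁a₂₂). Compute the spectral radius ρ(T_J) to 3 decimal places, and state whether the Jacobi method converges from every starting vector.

a₁₂a₂₁/(a₁₁a₂₂) = (-6)·(-4) / ((3)·(-3)) = -2.666667
ρ = √|-2.666667| = √2.666667 = 1.633
ρ > 1, so Jacobi diverges

1.633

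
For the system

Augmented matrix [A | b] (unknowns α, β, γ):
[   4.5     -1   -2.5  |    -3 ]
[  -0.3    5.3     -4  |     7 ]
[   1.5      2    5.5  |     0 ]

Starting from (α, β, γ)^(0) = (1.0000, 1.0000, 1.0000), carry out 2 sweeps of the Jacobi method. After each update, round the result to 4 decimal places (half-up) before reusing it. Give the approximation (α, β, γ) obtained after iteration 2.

Iteration 1:
  α = (-3 - (-1)·1.0000 - (-2.5)·1.0000) / (4.5) = 0.1111
  β = (7 - (-0.3)·1.0000 - (-4)·1.0000) / (5.3) = 2.1321
  γ = (0 - (1.5)·1.0000 - (2)·1.0000) / (5.5) = -0.6364
Iteration 2:
  α = (-3 - (-1)·2.1321 - (-2.5)·-0.6364) / (4.5) = -0.5464
  β = (7 - (-0.3)·0.1111 - (-4)·-0.6364) / (5.3) = 0.8467
  γ = (0 - (1.5)·0.1111 - (2)·2.1321) / (5.5) = -0.8056

(-0.5464, 0.8467, -0.8056)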